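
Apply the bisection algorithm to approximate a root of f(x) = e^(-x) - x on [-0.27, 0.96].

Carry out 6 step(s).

f(x) = e^(-x) - x
Initial interval: [-0.27, 0.96]

Iteration 1:
  c_1 = (-0.270000 + 0.960000)/2 = 0.345000
  f(c_1) = f(0.345000) = 0.363220
  f(a) × f(c) ≥ 0, new interval: [0.345000, 0.960000]
Iteration 2:
  c_2 = (0.345000 + 0.960000)/2 = 0.652500
  f(c_2) = f(0.652500) = -0.131758
  f(a) × f(c) < 0, new interval: [0.345000, 0.652500]
Iteration 3:
  c_3 = (0.345000 + 0.652500)/2 = 0.498750
  f(c_3) = f(0.498750) = 0.108539
  f(a) × f(c) ≥ 0, new interval: [0.498750, 0.652500]
Iteration 4:
  c_4 = (0.498750 + 0.652500)/2 = 0.575625
  f(c_4) = f(0.575625) = -0.013272
  f(a) × f(c) < 0, new interval: [0.498750, 0.575625]
Iteration 5:
  c_5 = (0.498750 + 0.575625)/2 = 0.537187
  f(c_5) = f(0.537187) = 0.047202
  f(a) × f(c) ≥ 0, new interval: [0.537187, 0.575625]
Iteration 6:
  c_6 = (0.537187 + 0.575625)/2 = 0.556406
  f(c_6) = f(0.556406) = 0.016859
  f(a) × f(c) ≥ 0, new interval: [0.556406, 0.575625]

After 6 iteration(s), the approximation is c_6 = 0.556406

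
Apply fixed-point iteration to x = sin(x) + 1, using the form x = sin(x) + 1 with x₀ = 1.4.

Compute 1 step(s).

Equation: x = sin(x) + 1
Fixed-point form: x = sin(x) + 1
x₀ = 1.4

x_1 = g(1.400000) = 1.985450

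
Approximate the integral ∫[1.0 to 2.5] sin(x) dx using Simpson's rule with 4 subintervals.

f(x) = sin(x)
a = 1.0, b = 2.5, n = 4
h = (b - a)/n = 0.375000

Simpson's rule: (h/3)[f(x₀) + 4f(x₁) + 2f(x₂) + ... + f(xₙ)]

x_0 = 1.0000, f(x_0) = 0.841471, coefficient = 1
x_1 = 1.3750, f(x_1) = 0.980893, coefficient = 4
x_2 = 1.7500, f(x_2) = 0.983986, coefficient = 2
x_3 = 2.1250, f(x_3) = 0.850320, coefficient = 4
x_4 = 2.5000, f(x_4) = 0.598472, coefficient = 1

I ≈ (0.375000/3) × 10.732766 = 1.341596
Exact value: 1.341446
Error: 0.000150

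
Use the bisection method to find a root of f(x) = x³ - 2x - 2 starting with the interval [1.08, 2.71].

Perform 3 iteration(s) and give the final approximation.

f(x) = x³ - 2x - 2
Initial interval: [1.08, 2.71]

Iteration 1:
  c_1 = (1.080000 + 2.710000)/2 = 1.895000
  f(c_1) = f(1.895000) = 1.014992
  f(a) × f(c) < 0, new interval: [1.080000, 1.895000]
Iteration 2:
  c_2 = (1.080000 + 1.895000)/2 = 1.487500
  f(c_2) = f(1.487500) = -1.683674
  f(a) × f(c) ≥ 0, new interval: [1.487500, 1.895000]
Iteration 3:
  c_3 = (1.487500 + 1.895000)/2 = 1.691250
  f(c_3) = f(1.691250) = -0.544973
  f(a) × f(c) ≥ 0, new interval: [1.691250, 1.895000]

After 3 iteration(s), the approximation is c_3 = 1.691250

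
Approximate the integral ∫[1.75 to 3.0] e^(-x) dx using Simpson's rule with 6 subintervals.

f(x) = e^(-x)
a = 1.75, b = 3.0, n = 6
h = (b - a)/n = 0.208333

Simpson's rule: (h/3)[f(x₀) + 4f(x₁) + 2f(x₂) + ... + f(xₙ)]

x_0 = 1.7500, f(x_0) = 0.173774, coefficient = 1
x_1 = 1.9583, f(x_1) = 0.141093, coefficient = 4
x_2 = 2.1667, f(x_2) = 0.114559, coefficient = 2
x_3 = 2.3750, f(x_3) = 0.093014, coefficient = 4
x_4 = 2.5833, f(x_4) = 0.075522, coefficient = 2
x_5 = 2.7917, f(x_5) = 0.061319, coefficient = 4
x_6 = 3.0000, f(x_6) = 0.049787, coefficient = 1

I ≈ (0.208333/3) × 1.785430 = 0.123988
Exact value: 0.123987
Error: 0.000001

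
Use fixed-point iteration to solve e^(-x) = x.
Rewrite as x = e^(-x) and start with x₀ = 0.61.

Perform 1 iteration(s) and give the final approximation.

Equation: e^(-x) = x
Fixed-point form: x = e^(-x)
x₀ = 0.61

x_1 = g(0.610000) = 0.543351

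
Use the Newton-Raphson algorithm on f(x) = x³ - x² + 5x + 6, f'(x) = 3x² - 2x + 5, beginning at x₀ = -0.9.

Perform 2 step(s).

f(x) = x³ - x² + 5x + 6
f'(x) = 3x² - 2x + 5
x₀ = -0.9

Newton-Raphson formula: x_{n+1} = x_n - f(x_n)/f'(x_n)

Iteration 1:
  f(-0.900000) = -0.039000
  f'(-0.900000) = 9.230000
  x_1 = -0.900000 - (-0.039000)/9.230000 = -0.895775
Iteration 2:
  f(-0.895775) = -0.000066
  f'(-0.895775) = 9.198786
  x_2 = -0.895775 - (-0.000066)/9.198786 = -0.895767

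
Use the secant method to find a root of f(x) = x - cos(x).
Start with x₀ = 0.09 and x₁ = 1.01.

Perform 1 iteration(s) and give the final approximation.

f(x) = x - cos(x)
x₀ = 0.09, x₁ = 1.01

Secant formula: x_{n+1} = x_n - f(x_n)(x_n - x_{n-1})/(f(x_n) - f(x_{n-1}))

Iteration 1:
  f(0.090000) = -0.905953
  f(1.010000) = 0.478139
  x_2 = 1.010000 - 0.478139×(1.010000 - 0.090000)/(0.478139 - (-0.905953))
       = 0.692183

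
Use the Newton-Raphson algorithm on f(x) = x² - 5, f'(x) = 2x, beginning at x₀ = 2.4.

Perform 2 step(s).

f(x) = x² - 5
f'(x) = 2x
x₀ = 2.4

Newton-Raphson formula: x_{n+1} = x_n - f(x_n)/f'(x_n)

Iteration 1:
  f(2.400000) = 0.760000
  f'(2.400000) = 4.800000
  x_1 = 2.400000 - 0.760000/4.800000 = 2.241667
Iteration 2:
  f(2.241667) = 0.025069
  f'(2.241667) = 4.483333
  x_2 = 2.241667 - 0.025069/4.483333 = 2.236075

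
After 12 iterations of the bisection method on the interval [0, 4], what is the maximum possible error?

Bisection error bound: |error| ≤ (b-a)/2^n
|error| ≤ (4 - 0)/2^12 = 4/2^12
|error| ≤ 0.0009765625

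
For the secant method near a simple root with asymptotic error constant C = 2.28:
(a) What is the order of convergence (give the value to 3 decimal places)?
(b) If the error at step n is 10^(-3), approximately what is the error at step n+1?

(a) Secant method has superlinear convergence with order φ = (1+√5)/2 ≈ 1.618.
    This means |e_{n+1}| ≈ C|e_n|^1.618.

(b) With |e_n| = 10^(-3) and C = 2.28:
    |e_{n+1}| ≈ 2.28 × (10^(-3))^1.618 = 2.28 × 10^(-4.85)

(a) ≈ 1.618 (golden ratio); (b) |e_{n+1}| ≈ 3.190e-05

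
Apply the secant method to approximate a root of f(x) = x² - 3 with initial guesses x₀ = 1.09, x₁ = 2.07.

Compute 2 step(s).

f(x) = x² - 3
x₀ = 1.09, x₁ = 2.07

Secant formula: x_{n+1} = x_n - f(x_n)(x_n - x_{n-1})/(f(x_n) - f(x_{n-1}))

Iteration 1:
  f(1.090000) = -1.811900
  f(2.070000) = 1.284900
  x_2 = 2.070000 - 1.284900×(2.070000 - 1.090000)/(1.284900 - (-1.811900))
       = 1.663386
Iteration 2:
  f(2.070000) = 1.284900
  f(1.663386) = -0.233147
  x_3 = 1.663386 - (-0.233147)×(1.663386 - 2.070000)/(-0.233147 - 1.284900)
       = 1.725835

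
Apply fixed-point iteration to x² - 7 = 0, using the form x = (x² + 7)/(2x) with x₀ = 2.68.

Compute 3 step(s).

Equation: x² - 7 = 0
Fixed-point form: x = (x² + 7)/(2x)
x₀ = 2.68

x_1 = g(2.680000) = 2.645970
x_2 = g(2.645970) = 2.645751
x_3 = g(2.645751) = 2.645751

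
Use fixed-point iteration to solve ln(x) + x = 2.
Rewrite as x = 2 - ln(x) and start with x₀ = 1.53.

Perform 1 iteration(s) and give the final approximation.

Equation: ln(x) + x = 2
Fixed-point form: x = 2 - ln(x)
x₀ = 1.53

x_1 = g(1.530000) = 1.574732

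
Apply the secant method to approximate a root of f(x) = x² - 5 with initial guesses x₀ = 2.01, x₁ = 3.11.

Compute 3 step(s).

f(x) = x² - 5
x₀ = 2.01, x₁ = 3.11

Secant formula: x_{n+1} = x_n - f(x_n)(x_n - x_{n-1})/(f(x_n) - f(x_{n-1}))

Iteration 1:
  f(2.010000) = -0.959900
  f(3.110000) = 4.672100
  x_2 = 3.110000 - 4.672100×(3.110000 - 2.010000)/(4.672100 - (-0.959900))
       = 2.197480
Iteration 2:
  f(3.110000) = 4.672100
  f(2.197480) = -0.171080
  x_3 = 2.197480 - (-0.171080)×(2.197480 - 3.110000)/(-0.171080 - 4.672100)
       = 2.229714
Iteration 3:
  f(2.197480) = -0.171080
  f(2.229714) = -0.028375
  x_4 = 2.229714 - (-0.028375)×(2.229714 - 2.197480)/(-0.028375 - (-0.171080))
       = 2.236123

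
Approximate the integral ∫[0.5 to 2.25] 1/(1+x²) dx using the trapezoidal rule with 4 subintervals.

f(x) = 1/(1+x²)
a = 0.5, b = 2.25, n = 4
h = (b - a)/n = 0.437500

Trapezoidal rule: (h/2)[f(x₀) + 2f(x₁) + 2f(x₂) + ... + f(xₙ)]

x_0 = 0.5000, f(x_0) = 0.800000, coefficient = 1
x_1 = 0.9375, f(x_1) = 0.532225, coefficient = 2
x_2 = 1.3750, f(x_2) = 0.345946, coefficient = 2
x_3 = 1.8125, f(x_3) = 0.233364, coefficient = 2
x_4 = 2.2500, f(x_4) = 0.164948, coefficient = 1

I ≈ (0.437500/2) × 3.188017 = 0.697379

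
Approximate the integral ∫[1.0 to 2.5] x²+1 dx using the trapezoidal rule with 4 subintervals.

f(x) = x²+1
a = 1.0, b = 2.5, n = 4
h = (b - a)/n = 0.375000

Trapezoidal rule: (h/2)[f(x₀) + 2f(x₁) + 2f(x₂) + ... + f(xₙ)]

x_0 = 1.0000, f(x_0) = 2.000000, coefficient = 1
x_1 = 1.3750, f(x_1) = 2.890625, coefficient = 2
x_2 = 1.7500, f(x_2) = 4.062500, coefficient = 2
x_3 = 2.1250, f(x_3) = 5.515625, coefficient = 2
x_4 = 2.5000, f(x_4) = 7.250000, coefficient = 1

I ≈ (0.375000/2) × 34.187500 = 6.410156
Exact value: 6.375000
Error: 0.035156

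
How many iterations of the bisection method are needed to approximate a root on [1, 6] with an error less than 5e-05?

We need (b-a)/2^n ≤ 5e-05
(6 - 1)/2^n ≤ 5e-05
5/2^n ≤ 5e-05
2^n ≥ 100000
n ≥ log₂(100000) = 16.61
n ≥ 17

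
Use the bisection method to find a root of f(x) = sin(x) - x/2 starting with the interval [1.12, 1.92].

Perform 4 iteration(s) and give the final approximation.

f(x) = sin(x) - x/2
Initial interval: [1.12, 1.92]

Iteration 1:
  c_1 = (1.120000 + 1.920000)/2 = 1.520000
  f(c_1) = f(1.520000) = 0.238710
  f(a) × f(c) ≥ 0, new interval: [1.520000, 1.920000]
Iteration 2:
  c_2 = (1.520000 + 1.920000)/2 = 1.720000
  f(c_2) = f(1.720000) = 0.128890
  f(a) × f(c) ≥ 0, new interval: [1.720000, 1.920000]
Iteration 3:
  c_3 = (1.720000 + 1.920000)/2 = 1.820000
  f(c_3) = f(1.820000) = 0.059109
  f(a) × f(c) ≥ 0, new interval: [1.820000, 1.920000]
Iteration 4:
  c_4 = (1.820000 + 1.920000)/2 = 1.870000
  f(c_4) = f(1.870000) = 0.020572
  f(a) × f(c) ≥ 0, new interval: [1.870000, 1.920000]

After 4 iteration(s), the approximation is c_4 = 1.870000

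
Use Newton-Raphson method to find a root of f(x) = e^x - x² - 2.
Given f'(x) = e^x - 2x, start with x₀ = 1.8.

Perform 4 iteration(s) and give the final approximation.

f(x) = e^x - x² - 2
f'(x) = e^x - 2x
x₀ = 1.8

Newton-Raphson formula: x_{n+1} = x_n - f(x_n)/f'(x_n)

Iteration 1:
  f(1.800000) = 0.809647
  f'(1.800000) = 2.449647
  x_1 = 1.800000 - 0.809647/2.449647 = 1.469484
Iteration 2:
  f(1.469484) = 0.187608
  f'(1.469484) = 1.408024
  x_2 = 1.469484 - 0.187608/1.408024 = 1.336242
Iteration 3:
  f(1.336242) = 0.019175
  f'(1.336242) = 1.132234
  x_3 = 1.336242 - 0.019175/1.132234 = 1.319306
Iteration 4:
  f(1.319306) = 0.000256
  f'(1.319306) = 1.102212
  x_4 = 1.319306 - 0.000256/1.102212 = 1.319074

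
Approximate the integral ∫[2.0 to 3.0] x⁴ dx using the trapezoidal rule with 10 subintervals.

f(x) = x⁴
a = 2.0, b = 3.0, n = 10
h = (b - a)/n = 0.100000

Trapezoidal rule: (h/2)[f(x₀) + 2f(x₁) + 2f(x₂) + ... + f(xₙ)]

x_0 = 2.0000, f(x_0) = 16.000000, coefficient = 1
x_1 = 2.1000, f(x_1) = 19.448100, coefficient = 2
x_2 = 2.2000, f(x_2) = 23.425600, coefficient = 2
x_3 = 2.3000, f(x_3) = 27.984100, coefficient = 2
x_4 = 2.4000, f(x_4) = 33.177600, coefficient = 2
x_5 = 2.5000, f(x_5) = 39.062500, coefficient = 2
x_6 = 2.6000, f(x_6) = 45.697600, coefficient = 2
x_7 = 2.7000, f(x_7) = 53.144100, coefficient = 2
x_8 = 2.8000, f(x_8) = 61.465600, coefficient = 2
x_9 = 2.9000, f(x_9) = 70.728100, coefficient = 2
x_10 = 3.0000, f(x_10) = 81.000000, coefficient = 1

I ≈ (0.100000/2) × 845.266600 = 42.263330
Exact value: 42.200000
Error: 0.063330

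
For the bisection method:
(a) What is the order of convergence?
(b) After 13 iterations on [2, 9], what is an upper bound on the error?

(a) Bisection has linear (order 1) convergence; the error is halved each step.

(b) Error bound = (b-a)/2^n = (9 - 2)/2^{13}
    = 7/2^{13}

(a) 1 (linear); (b) error ≤ 8.54e-04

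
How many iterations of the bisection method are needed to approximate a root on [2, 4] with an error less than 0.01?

We need (b-a)/2^n ≤ 0.01
(4 - 2)/2^n ≤ 0.01
2/2^n ≤ 0.01
2^n ≥ 200
n ≥ log₂(200) = 7.64
n ≥ 8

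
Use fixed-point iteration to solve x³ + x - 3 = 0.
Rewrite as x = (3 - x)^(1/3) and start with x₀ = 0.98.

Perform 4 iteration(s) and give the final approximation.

Equation: x³ + x - 3 = 0
Fixed-point form: x = (3 - x)^(1/3)
x₀ = 0.98

x_1 = g(0.980000) = 1.264107
x_2 = g(1.264107) = 1.201824
x_3 = g(1.201824) = 1.216029
x_4 = g(1.216029) = 1.212819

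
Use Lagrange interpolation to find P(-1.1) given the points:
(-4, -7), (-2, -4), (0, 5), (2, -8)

Lagrange interpolation formula:
P(x) = Σ yᵢ × Lᵢ(x)
where Lᵢ(x) = Π_{j≠i} (x - xⱼ)/(xᵢ - xⱼ)

L_0(-1.1) = (-1.1 - (-2))/(-4 - (-2)) × (-1.1 - 0)/(-4 - 0) × (-1.1 - 2)/(-4 - 2) = -0.063938
L_1(-1.1) = (-1.1 - (-4))/(-2 - (-4)) × (-1.1 - 0)/(-2 - 0) × (-1.1 - 2)/(-2 - 2) = 0.618062
L_2(-1.1) = (-1.1 - (-4))/(0 - (-4)) × (-1.1 - (-2))/(0 - (-2)) × (-1.1 - 2)/(0 - 2) = 0.505687
L_3(-1.1) = (-1.1 - (-4))/(2 - (-4)) × (-1.1 - (-2))/(2 - (-2)) × (-1.1 - 0)/(2 - 0) = -0.059812

P(-1.1) = (-7)×L_0(-1.1) + (-4)×L_1(-1.1) + 5×L_2(-1.1) + (-8)×L_3(-1.1)
P(-1.1) = 0.982250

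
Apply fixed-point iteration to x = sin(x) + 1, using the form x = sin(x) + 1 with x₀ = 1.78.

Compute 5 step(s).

Equation: x = sin(x) + 1
Fixed-point form: x = sin(x) + 1
x₀ = 1.78

x_1 = g(1.780000) = 1.978197
x_2 = g(1.978197) = 1.918154
x_3 = g(1.918154) = 1.940275
x_4 = g(1.940275) = 1.932516
x_5 = g(1.932516) = 1.935290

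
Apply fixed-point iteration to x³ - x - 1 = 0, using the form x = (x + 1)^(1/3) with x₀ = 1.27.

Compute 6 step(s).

Equation: x³ - x - 1 = 0
Fixed-point form: x = (x + 1)^(1/3)
x₀ = 1.27

x_1 = g(1.270000) = 1.314242
x_2 = g(1.314242) = 1.322725
x_3 = g(1.322725) = 1.324339
x_4 = g(1.324339) = 1.324646
x_5 = g(1.324646) = 1.324704
x_6 = g(1.324704) = 1.324715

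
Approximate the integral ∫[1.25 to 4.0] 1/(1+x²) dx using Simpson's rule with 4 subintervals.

f(x) = 1/(1+x²)
a = 1.25, b = 4.0, n = 4
h = (b - a)/n = 0.687500

Simpson's rule: (h/3)[f(x₀) + 4f(x₁) + 2f(x₂) + ... + f(xₙ)]

x_0 = 1.2500, f(x_0) = 0.390244, coefficient = 1
x_1 = 1.9375, f(x_1) = 0.210353, coefficient = 4
x_2 = 2.6250, f(x_2) = 0.126733, coefficient = 2
x_3 = 3.3125, f(x_3) = 0.083524, coefficient = 4
x_4 = 4.0000, f(x_4) = 0.058824, coefficient = 1

I ≈ (0.687500/3) × 1.878041 = 0.430384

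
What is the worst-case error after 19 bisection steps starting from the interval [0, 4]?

Bisection error bound: |error| ≤ (b-a)/2^n
|error| ≤ (4 - 0)/2^19 = 4/2^19
|error| ≤ 0.0000076294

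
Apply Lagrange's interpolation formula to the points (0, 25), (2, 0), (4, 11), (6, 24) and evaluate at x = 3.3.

Lagrange interpolation formula:
P(x) = Σ yᵢ × Lᵢ(x)
where Lᵢ(x) = Π_{j≠i} (x - xⱼ)/(xᵢ - xⱼ)

L_0(3.3) = (3.3 - 2)/(0 - 2) × (3.3 - 4)/(0 - 4) × (3.3 - 6)/(0 - 6) = -0.051188
L_1(3.3) = (3.3 - 0)/(2 - 0) × (3.3 - 4)/(2 - 4) × (3.3 - 6)/(2 - 6) = 0.389813
L_2(3.3) = (3.3 - 0)/(4 - 0) × (3.3 - 2)/(4 - 2) × (3.3 - 6)/(4 - 6) = 0.723937
L_3(3.3) = (3.3 - 0)/(6 - 0) × (3.3 - 2)/(6 - 2) × (3.3 - 4)/(6 - 4) = -0.062563

P(3.3) = 25×L_0(3.3) + 0×L_1(3.3) + 11×L_2(3.3) + 24×L_3(3.3)
P(3.3) = 5.182125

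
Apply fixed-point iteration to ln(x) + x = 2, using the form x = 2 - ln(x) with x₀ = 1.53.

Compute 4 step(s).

Equation: ln(x) + x = 2
Fixed-point form: x = 2 - ln(x)
x₀ = 1.53

x_1 = g(1.530000) = 1.574732
x_2 = g(1.574732) = 1.545915
x_3 = g(1.545915) = 1.564384
x_4 = g(1.564384) = 1.552508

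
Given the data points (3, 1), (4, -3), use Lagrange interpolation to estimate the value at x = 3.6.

Lagrange interpolation formula:
P(x) = Σ yᵢ × Lᵢ(x)
where Lᵢ(x) = Π_{j≠i} (x - xⱼ)/(xᵢ - xⱼ)

L_0(3.6) = (3.6 - 4)/(3 - 4) = 0.400000
L_1(3.6) = (3.6 - 3)/(4 - 3) = 0.600000

P(3.6) = 1×L_0(3.6) + (-3)×L_1(3.6)
P(3.6) = -1.400000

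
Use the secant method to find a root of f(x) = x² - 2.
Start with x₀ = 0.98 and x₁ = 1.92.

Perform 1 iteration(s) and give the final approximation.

f(x) = x² - 2
x₀ = 0.98, x₁ = 1.92

Secant formula: x_{n+1} = x_n - f(x_n)(x_n - x_{n-1})/(f(x_n) - f(x_{n-1}))

Iteration 1:
  f(0.980000) = -1.039600
  f(1.920000) = 1.686400
  x_2 = 1.920000 - 1.686400×(1.920000 - 0.980000)/(1.686400 - (-1.039600))
       = 1.338483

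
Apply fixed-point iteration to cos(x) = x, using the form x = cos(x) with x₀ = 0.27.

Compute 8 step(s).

Equation: cos(x) = x
Fixed-point form: x = cos(x)
x₀ = 0.27

x_1 = g(0.270000) = 0.963771
x_2 = g(0.963771) = 0.570427
x_3 = g(0.570427) = 0.841671
x_4 = g(0.841671) = 0.666218
x_5 = g(0.666218) = 0.786165
x_6 = g(0.786165) = 0.706565
x_7 = g(0.706565) = 0.760597
x_8 = g(0.760597) = 0.724425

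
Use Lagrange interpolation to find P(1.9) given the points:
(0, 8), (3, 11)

Lagrange interpolation formula:
P(x) = Σ yᵢ × Lᵢ(x)
where Lᵢ(x) = Π_{j≠i} (x - xⱼ)/(xᵢ - xⱼ)

L_0(1.9) = (1.9 - 3)/(0 - 3) = 0.366667
L_1(1.9) = (1.9 - 0)/(3 - 0) = 0.633333

P(1.9) = 8×L_0(1.9) + 11×L_1(1.9)
P(1.9) = 9.900000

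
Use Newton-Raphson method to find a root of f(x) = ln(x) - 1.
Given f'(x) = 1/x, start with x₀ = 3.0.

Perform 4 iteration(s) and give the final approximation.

f(x) = ln(x) - 1
f'(x) = 1/x
x₀ = 3.0

Newton-Raphson formula: x_{n+1} = x_n - f(x_n)/f'(x_n)

Iteration 1:
  f(3.000000) = 0.098612
  f'(3.000000) = 0.333333
  x_1 = 3.000000 - 0.098612/0.333333 = 2.704163
Iteration 2:
  f(2.704163) = -0.005208
  f'(2.704163) = 0.369800
  x_2 = 2.704163 - (-0.005208)/0.369800 = 2.718245
Iteration 3:
  f(2.718245) = -0.000014
  f'(2.718245) = 0.367884
  x_3 = 2.718245 - (-0.000014)/0.367884 = 2.718282
Iteration 4:
  f(2.718282) = 0.000000
  f'(2.718282) = 0.367879
  x_4 = 2.718282 - 0.000000/0.367879 = 2.718282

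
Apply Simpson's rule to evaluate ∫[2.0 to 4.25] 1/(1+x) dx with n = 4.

f(x) = 1/(1+x)
a = 2.0, b = 4.25, n = 4
h = (b - a)/n = 0.562500

Simpson's rule: (h/3)[f(x₀) + 4f(x₁) + 2f(x₂) + ... + f(xₙ)]

x_0 = 2.0000, f(x_0) = 0.333333, coefficient = 1
x_1 = 2.5625, f(x_1) = 0.280702, coefficient = 4
x_2 = 3.1250, f(x_2) = 0.242424, coefficient = 2
x_3 = 3.6875, f(x_3) = 0.213333, coefficient = 4
x_4 = 4.2500, f(x_4) = 0.190476, coefficient = 1

I ≈ (0.562500/3) × 2.984798 = 0.559650
Exact value: 0.559616
Error: 0.000034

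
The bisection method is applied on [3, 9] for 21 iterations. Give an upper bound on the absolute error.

Bisection error bound: |error| ≤ (b-a)/2^n
|error| ≤ (9 - 3)/2^21 = 6/2^21
|error| ≤ 0.0000028610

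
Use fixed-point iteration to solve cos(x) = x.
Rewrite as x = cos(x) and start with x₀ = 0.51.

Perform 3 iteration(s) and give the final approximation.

Equation: cos(x) = x
Fixed-point form: x = cos(x)
x₀ = 0.51

x_1 = g(0.510000) = 0.872745
x_2 = g(0.872745) = 0.642726
x_3 = g(0.642726) = 0.800465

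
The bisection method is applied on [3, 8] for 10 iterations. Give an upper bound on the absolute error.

Bisection error bound: |error| ≤ (b-a)/2^n
|error| ≤ (8 - 3)/2^10 = 5/2^10
|error| ≤ 0.0048828125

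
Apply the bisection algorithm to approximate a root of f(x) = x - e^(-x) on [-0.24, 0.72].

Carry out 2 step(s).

f(x) = x - e^(-x)
Initial interval: [-0.24, 0.72]

Iteration 1:
  c_1 = (-0.240000 + 0.720000)/2 = 0.240000
  f(c_1) = f(0.240000) = -0.546628
  f(a) × f(c) ≥ 0, new interval: [0.240000, 0.720000]
Iteration 2:
  c_2 = (0.240000 + 0.720000)/2 = 0.480000
  f(c_2) = f(0.480000) = -0.138783
  f(a) × f(c) ≥ 0, new interval: [0.480000, 0.720000]

After 2 iteration(s), the approximation is c_2 = 0.480000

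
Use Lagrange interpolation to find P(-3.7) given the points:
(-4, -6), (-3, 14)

Lagrange interpolation formula:
P(x) = Σ yᵢ × Lᵢ(x)
where Lᵢ(x) = Π_{j≠i} (x - xⱼ)/(xᵢ - xⱼ)

L_0(-3.7) = (-3.7 - (-3))/(-4 - (-3)) = 0.700000
L_1(-3.7) = (-3.7 - (-4))/(-3 - (-4)) = 0.300000

P(-3.7) = (-6)×L_0(-3.7) + 14×L_1(-3.7)
P(-3.7) = 0.000000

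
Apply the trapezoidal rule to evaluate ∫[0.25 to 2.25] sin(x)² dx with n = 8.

f(x) = sin(x)²
a = 0.25, b = 2.25, n = 8
h = (b - a)/n = 0.250000

Trapezoidal rule: (h/2)[f(x₀) + 2f(x₁) + 2f(x₂) + ... + f(xₙ)]

x_0 = 0.2500, f(x_0) = 0.061209, coefficient = 1
x_1 = 0.5000, f(x_1) = 0.229849, coefficient = 2
x_2 = 0.7500, f(x_2) = 0.464631, coefficient = 2
x_3 = 1.0000, f(x_3) = 0.708073, coefficient = 2
x_4 = 1.2500, f(x_4) = 0.900572, coefficient = 2
x_5 = 1.5000, f(x_5) = 0.994996, coefficient = 2
x_6 = 1.7500, f(x_6) = 0.968228, coefficient = 2
x_7 = 2.0000, f(x_7) = 0.826822, coefficient = 2
x_8 = 2.2500, f(x_8) = 0.605398, coefficient = 1

I ≈ (0.250000/2) × 10.852950 = 1.356619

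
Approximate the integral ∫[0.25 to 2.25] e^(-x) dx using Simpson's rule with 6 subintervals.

f(x) = e^(-x)
a = 0.25, b = 2.25, n = 6
h = (b - a)/n = 0.333333

Simpson's rule: (h/3)[f(x₀) + 4f(x₁) + 2f(x₂) + ... + f(xₙ)]

x_0 = 0.2500, f(x_0) = 0.778801, coefficient = 1
x_1 = 0.5833, f(x_1) = 0.558035, coefficient = 4
x_2 = 0.9167, f(x_2) = 0.399850, coefficient = 2
x_3 = 1.2500, f(x_3) = 0.286505, coefficient = 4
x_4 = 1.5833, f(x_4) = 0.205290, coefficient = 2
x_5 = 1.9167, f(x_5) = 0.147096, coefficient = 4
x_6 = 2.2500, f(x_6) = 0.105399, coefficient = 1

I ≈ (0.333333/3) × 6.061024 = 0.673447
Exact value: 0.673402
Error: 0.000046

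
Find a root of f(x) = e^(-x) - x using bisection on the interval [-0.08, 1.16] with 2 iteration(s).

f(x) = e^(-x) - x
Initial interval: [-0.08, 1.16]

Iteration 1:
  c_1 = (-0.080000 + 1.160000)/2 = 0.540000
  f(c_1) = f(0.540000) = 0.042748
  f(a) × f(c) ≥ 0, new interval: [0.540000, 1.160000]
Iteration 2:
  c_2 = (0.540000 + 1.160000)/2 = 0.850000
  f(c_2) = f(0.850000) = -0.422585
  f(a) × f(c) < 0, new interval: [0.540000, 0.850000]

After 2 iteration(s), the approximation is c_2 = 0.850000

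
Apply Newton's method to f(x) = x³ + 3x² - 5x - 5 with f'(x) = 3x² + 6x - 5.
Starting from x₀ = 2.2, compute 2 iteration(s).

f(x) = x³ + 3x² - 5x - 5
f'(x) = 3x² + 6x - 5
x₀ = 2.2

Newton-Raphson formula: x_{n+1} = x_n - f(x_n)/f'(x_n)

Iteration 1:
  f(2.200000) = 9.168000
  f'(2.200000) = 22.720000
  x_1 = 2.200000 - 9.168000/22.720000 = 1.796479
Iteration 2:
  f(1.796479) = 1.497456
  f'(1.796479) = 15.460882
  x_2 = 1.796479 - 1.497456/15.460882 = 1.699624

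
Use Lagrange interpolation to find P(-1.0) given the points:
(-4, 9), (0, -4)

Lagrange interpolation formula:
P(x) = Σ yᵢ × Lᵢ(x)
where Lᵢ(x) = Π_{j≠i} (x - xⱼ)/(xᵢ - xⱼ)

L_0(-1.0) = (-1.0 - 0)/(-4 - 0) = 0.250000
L_1(-1.0) = (-1.0 - (-4))/(0 - (-4)) = 0.750000

P(-1.0) = 9×L_0(-1.0) + (-4)×L_1(-1.0)
P(-1.0) = -0.750000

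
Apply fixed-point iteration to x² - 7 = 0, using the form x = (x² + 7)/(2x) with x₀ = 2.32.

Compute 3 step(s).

Equation: x² - 7 = 0
Fixed-point form: x = (x² + 7)/(2x)
x₀ = 2.32

x_1 = g(2.320000) = 2.668621
x_2 = g(2.668621) = 2.645849
x_3 = g(2.645849) = 2.645751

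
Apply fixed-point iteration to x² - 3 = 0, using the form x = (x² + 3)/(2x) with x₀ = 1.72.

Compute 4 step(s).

Equation: x² - 3 = 0
Fixed-point form: x = (x² + 3)/(2x)
x₀ = 1.72

x_1 = g(1.720000) = 1.732093
x_2 = g(1.732093) = 1.732051
x_3 = g(1.732051) = 1.732051
x_4 = g(1.732051) = 1.732051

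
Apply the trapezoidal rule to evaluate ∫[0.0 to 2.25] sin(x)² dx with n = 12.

f(x) = sin(x)²
a = 0.0, b = 2.25, n = 12
h = (b - a)/n = 0.187500

Trapezoidal rule: (h/2)[f(x₀) + 2f(x₁) + 2f(x₂) + ... + f(xₙ)]

x_0 = 0.0000, f(x_0) = 0.000000, coefficient = 1
x_1 = 0.1875, f(x_1) = 0.034746, coefficient = 2
x_2 = 0.3750, f(x_2) = 0.134156, coefficient = 2
x_3 = 0.5625, f(x_3) = 0.284412, coefficient = 2
x_4 = 0.7500, f(x_4) = 0.464631, coefficient = 2
x_5 = 0.9375, f(x_5) = 0.649767, coefficient = 2
x_6 = 1.1250, f(x_6) = 0.814087, coefficient = 2
x_7 = 1.3125, f(x_7) = 0.934754, coefficient = 2
x_8 = 1.5000, f(x_8) = 0.994996, coefficient = 2
x_9 = 1.6875, f(x_9) = 0.986442, coefficient = 2
x_10 = 1.8750, f(x_10) = 0.910280, coefficient = 2
x_11 = 2.0625, f(x_11) = 0.777095, coefficient = 2
x_12 = 2.2500, f(x_12) = 0.605398, coefficient = 1

I ≈ (0.187500/2) × 14.576127 = 1.366512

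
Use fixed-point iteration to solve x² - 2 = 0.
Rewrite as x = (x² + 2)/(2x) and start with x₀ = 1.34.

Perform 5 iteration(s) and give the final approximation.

Equation: x² - 2 = 0
Fixed-point form: x = (x² + 2)/(2x)
x₀ = 1.34

x_1 = g(1.340000) = 1.416269
x_2 = g(1.416269) = 1.414215
x_3 = g(1.414215) = 1.414214
x_4 = g(1.414214) = 1.414214
x_5 = g(1.414214) = 1.414214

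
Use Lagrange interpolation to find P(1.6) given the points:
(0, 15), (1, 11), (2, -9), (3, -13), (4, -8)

Lagrange interpolation formula:
P(x) = Σ yᵢ × Lᵢ(x)
where Lᵢ(x) = Π_{j≠i} (x - xⱼ)/(xᵢ - xⱼ)

L_0(1.6) = (1.6 - 1)/(0 - 1) × (1.6 - 2)/(0 - 2) × (1.6 - 3)/(0 - 3) × (1.6 - 4)/(0 - 4) = -0.033600
L_1(1.6) = (1.6 - 0)/(1 - 0) × (1.6 - 2)/(1 - 2) × (1.6 - 3)/(1 - 3) × (1.6 - 4)/(1 - 4) = 0.358400
L_2(1.6) = (1.6 - 0)/(2 - 0) × (1.6 - 1)/(2 - 1) × (1.6 - 3)/(2 - 3) × (1.6 - 4)/(2 - 4) = 0.806400
L_3(1.6) = (1.6 - 0)/(3 - 0) × (1.6 - 1)/(3 - 1) × (1.6 - 2)/(3 - 2) × (1.6 - 4)/(3 - 4) = -0.153600
L_4(1.6) = (1.6 - 0)/(4 - 0) × (1.6 - 1)/(4 - 1) × (1.6 - 2)/(4 - 2) × (1.6 - 3)/(4 - 3) = 0.022400

P(1.6) = 15×L_0(1.6) + 11×L_1(1.6) + (-9)×L_2(1.6) + (-13)×L_3(1.6) + (-8)×L_4(1.6)
P(1.6) = -2.001600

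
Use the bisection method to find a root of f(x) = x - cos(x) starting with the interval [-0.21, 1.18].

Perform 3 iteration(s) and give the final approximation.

f(x) = x - cos(x)
Initial interval: [-0.21, 1.18]

Iteration 1:
  c_1 = (-0.210000 + 1.180000)/2 = 0.485000
  f(c_1) = f(0.485000) = -0.399675
  f(a) × f(c) ≥ 0, new interval: [0.485000, 1.180000]
Iteration 2:
  c_2 = (0.485000 + 1.180000)/2 = 0.832500
  f(c_2) = f(0.832500) = 0.159471
  f(a) × f(c) < 0, new interval: [0.485000, 0.832500]
Iteration 3:
  c_3 = (0.485000 + 0.832500)/2 = 0.658750
  f(c_3) = f(0.658750) = -0.132008
  f(a) × f(c) ≥ 0, new interval: [0.658750, 0.832500]

After 3 iteration(s), the approximation is c_3 = 0.658750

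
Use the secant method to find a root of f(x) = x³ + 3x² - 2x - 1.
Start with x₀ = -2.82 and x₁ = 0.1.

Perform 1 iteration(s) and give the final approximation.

f(x) = x³ + 3x² - 2x - 1
x₀ = -2.82, x₁ = 0.1

Secant formula: x_{n+1} = x_n - f(x_n)(x_n - x_{n-1})/(f(x_n) - f(x_{n-1}))

Iteration 1:
  f(-2.820000) = 6.071432
  f(0.100000) = -1.169000
  x_2 = 0.100000 - (-1.169000)×(0.100000 - (-2.820000))/(-1.169000 - 6.071432)
       = -0.371447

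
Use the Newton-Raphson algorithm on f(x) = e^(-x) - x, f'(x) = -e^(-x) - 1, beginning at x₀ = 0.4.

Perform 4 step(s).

f(x) = e^(-x) - x
f'(x) = -e^(-x) - 1
x₀ = 0.4

Newton-Raphson formula: x_{n+1} = x_n - f(x_n)/f'(x_n)

Iteration 1:
  f(0.400000) = 0.270320
  f'(0.400000) = -1.670320
  x_1 = 0.400000 - 0.270320/(-1.670320) = 0.561837
Iteration 2:
  f(0.561837) = 0.008323
  f'(0.561837) = -1.570161
  x_2 = 0.561837 - 0.008323/(-1.570161) = 0.567138
Iteration 3:
  f(0.567138) = 0.000008
  f'(0.567138) = -1.567146
  x_3 = 0.567138 - 0.000008/(-1.567146) = 0.567143
Iteration 4:
  f(0.567143) = 0.000000
  f'(0.567143) = -1.567143
  x_4 = 0.567143 - 0.000000/(-1.567143) = 0.567143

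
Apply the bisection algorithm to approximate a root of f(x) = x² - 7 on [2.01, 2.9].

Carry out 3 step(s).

f(x) = x² - 7
Initial interval: [2.01, 2.9]

Iteration 1:
  c_1 = (2.010000 + 2.900000)/2 = 2.455000
  f(c_1) = f(2.455000) = -0.972975
  f(a) × f(c) ≥ 0, new interval: [2.455000, 2.900000]
Iteration 2:
  c_2 = (2.455000 + 2.900000)/2 = 2.677500
  f(c_2) = f(2.677500) = 0.169006
  f(a) × f(c) < 0, new interval: [2.455000, 2.677500]
Iteration 3:
  c_3 = (2.455000 + 2.677500)/2 = 2.566250
  f(c_3) = f(2.566250) = -0.414361
  f(a) × f(c) ≥ 0, new interval: [2.566250, 2.677500]

After 3 iteration(s), the approximation is c_3 = 2.566250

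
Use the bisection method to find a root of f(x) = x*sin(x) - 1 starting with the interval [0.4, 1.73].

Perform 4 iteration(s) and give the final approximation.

f(x) = x*sin(x) - 1
Initial interval: [0.4, 1.73]

Iteration 1:
  c_1 = (0.400000 + 1.730000)/2 = 1.065000
  f(c_1) = f(1.065000) = -0.068350
  f(a) × f(c) ≥ 0, new interval: [1.065000, 1.730000]
Iteration 2:
  c_2 = (1.065000 + 1.730000)/2 = 1.397500
  f(c_2) = f(1.397500) = 0.376568
  f(a) × f(c) < 0, new interval: [1.065000, 1.397500]
Iteration 3:
  c_3 = (1.065000 + 1.397500)/2 = 1.231250
  f(c_3) = f(1.231250) = 0.160953
  f(a) × f(c) < 0, new interval: [1.065000, 1.231250]
Iteration 4:
  c_4 = (1.065000 + 1.231250)/2 = 1.148125
  f(c_4) = f(1.148125) = 0.047086
  f(a) × f(c) < 0, new interval: [1.065000, 1.148125]

After 4 iteration(s), the approximation is c_4 = 1.148125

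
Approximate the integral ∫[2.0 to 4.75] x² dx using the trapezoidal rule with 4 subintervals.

f(x) = x²
a = 2.0, b = 4.75, n = 4
h = (b - a)/n = 0.687500

Trapezoidal rule: (h/2)[f(x₀) + 2f(x₁) + 2f(x₂) + ... + f(xₙ)]

x_0 = 2.0000, f(x_0) = 4.000000, coefficient = 1
x_1 = 2.6875, f(x_1) = 7.222656, coefficient = 2
x_2 = 3.3750, f(x_2) = 11.390625, coefficient = 2
x_3 = 4.0625, f(x_3) = 16.503906, coefficient = 2
x_4 = 4.7500, f(x_4) = 22.562500, coefficient = 1

I ≈ (0.687500/2) × 96.796875 = 33.273926
Exact value: 33.057292
Error: 0.216634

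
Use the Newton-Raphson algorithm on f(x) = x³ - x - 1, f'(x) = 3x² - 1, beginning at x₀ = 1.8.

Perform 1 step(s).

f(x) = x³ - x - 1
f'(x) = 3x² - 1
x₀ = 1.8

Newton-Raphson formula: x_{n+1} = x_n - f(x_n)/f'(x_n)

Iteration 1:
  f(1.800000) = 3.032000
  f'(1.800000) = 8.720000
  x_1 = 1.800000 - 3.032000/8.720000 = 1.452294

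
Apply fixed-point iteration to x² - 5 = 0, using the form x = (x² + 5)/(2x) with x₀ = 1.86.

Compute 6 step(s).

Equation: x² - 5 = 0
Fixed-point form: x = (x² + 5)/(2x)
x₀ = 1.86

x_1 = g(1.860000) = 2.274086
x_2 = g(2.274086) = 2.236386
x_3 = g(2.236386) = 2.236068
x_4 = g(2.236068) = 2.236068
x_5 = g(2.236068) = 2.236068
x_6 = g(2.236068) = 2.236068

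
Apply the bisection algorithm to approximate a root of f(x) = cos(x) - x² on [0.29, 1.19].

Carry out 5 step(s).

f(x) = cos(x) - x²
Initial interval: [0.29, 1.19]

Iteration 1:
  c_1 = (0.290000 + 1.190000)/2 = 0.740000
  f(c_1) = f(0.740000) = 0.190869
  f(a) × f(c) ≥ 0, new interval: [0.740000, 1.190000]
Iteration 2:
  c_2 = (0.740000 + 1.190000)/2 = 0.965000
  f(c_2) = f(0.965000) = -0.361808
  f(a) × f(c) < 0, new interval: [0.740000, 0.965000]
Iteration 3:
  c_3 = (0.740000 + 0.965000)/2 = 0.852500
  f(c_3) = f(0.852500) = -0.068653
  f(a) × f(c) < 0, new interval: [0.740000, 0.852500]
Iteration 4:
  c_4 = (0.740000 + 0.852500)/2 = 0.796250
  f(c_4) = f(0.796250) = 0.065378
  f(a) × f(c) ≥ 0, new interval: [0.796250, 0.852500]
Iteration 5:
  c_5 = (0.796250 + 0.852500)/2 = 0.824375
  f(c_5) = f(0.824375) = -0.000578
  f(a) × f(c) < 0, new interval: [0.796250, 0.824375]

After 5 iteration(s), the approximation is c_5 = 0.824375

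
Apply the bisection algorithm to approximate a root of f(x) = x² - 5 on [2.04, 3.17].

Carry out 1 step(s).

f(x) = x² - 5
Initial interval: [2.04, 3.17]

Iteration 1:
  c_1 = (2.040000 + 3.170000)/2 = 2.605000
  f(c_1) = f(2.605000) = 1.786025
  f(a) × f(c) < 0, new interval: [2.040000, 2.605000]

After 1 iteration(s), the approximation is c_1 = 2.605000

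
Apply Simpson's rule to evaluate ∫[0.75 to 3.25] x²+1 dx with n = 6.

f(x) = x²+1
a = 0.75, b = 3.25, n = 6
h = (b - a)/n = 0.416667

Simpson's rule: (h/3)[f(x₀) + 4f(x₁) + 2f(x₂) + ... + f(xₙ)]

x_0 = 0.7500, f(x_0) = 1.562500, coefficient = 1
x_1 = 1.1667, f(x_1) = 2.361111, coefficient = 4
x_2 = 1.5833, f(x_2) = 3.506944, coefficient = 2
x_3 = 2.0000, f(x_3) = 5.000000, coefficient = 4
x_4 = 2.4167, f(x_4) = 6.840278, coefficient = 2
x_5 = 2.8333, f(x_5) = 9.027778, coefficient = 4
x_6 = 3.2500, f(x_6) = 11.562500, coefficient = 1

I ≈ (0.416667/3) × 99.375000 = 13.802083
Exact value: 13.802083
Error: 0.000000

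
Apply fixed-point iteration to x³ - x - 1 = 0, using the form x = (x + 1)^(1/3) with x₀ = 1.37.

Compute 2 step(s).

Equation: x³ - x - 1 = 0
Fixed-point form: x = (x + 1)^(1/3)
x₀ = 1.37

x_1 = g(1.370000) = 1.333264
x_2 = g(1.333264) = 1.326339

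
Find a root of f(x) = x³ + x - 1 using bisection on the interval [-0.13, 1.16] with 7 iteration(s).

f(x) = x³ + x - 1
Initial interval: [-0.13, 1.16]

Iteration 1:
  c_1 = (-0.130000 + 1.160000)/2 = 0.515000
  f(c_1) = f(0.515000) = -0.348409
  f(a) × f(c) ≥ 0, new interval: [0.515000, 1.160000]
Iteration 2:
  c_2 = (0.515000 + 1.160000)/2 = 0.837500
  f(c_2) = f(0.837500) = 0.424928
  f(a) × f(c) < 0, new interval: [0.515000, 0.837500]
Iteration 3:
  c_3 = (0.515000 + 0.837500)/2 = 0.676250
  f(c_3) = f(0.676250) = -0.014491
  f(a) × f(c) ≥ 0, new interval: [0.676250, 0.837500]
Iteration 4:
  c_4 = (0.676250 + 0.837500)/2 = 0.756875
  f(c_4) = f(0.756875) = 0.190458
  f(a) × f(c) < 0, new interval: [0.676250, 0.756875]
Iteration 5:
  c_5 = (0.676250 + 0.756875)/2 = 0.716562
  f(c_5) = f(0.716562) = 0.084490
  f(a) × f(c) < 0, new interval: [0.676250, 0.716562]
Iteration 6:
  c_6 = (0.676250 + 0.716562)/2 = 0.696406
  f(c_6) = f(0.696406) = 0.034151
  f(a) × f(c) < 0, new interval: [0.676250, 0.696406]
Iteration 7:
  c_7 = (0.676250 + 0.696406)/2 = 0.686328
  f(c_7) = f(0.686328) = 0.009620
  f(a) × f(c) < 0, new interval: [0.676250, 0.686328]

After 7 iteration(s), the approximation is c_7 = 0.686328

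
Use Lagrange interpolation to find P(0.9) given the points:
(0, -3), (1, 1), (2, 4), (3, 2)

Lagrange interpolation formula:
P(x) = Σ yᵢ × Lᵢ(x)
where Lᵢ(x) = Π_{j≠i} (x - xⱼ)/(xᵢ - xⱼ)

L_0(0.9) = (0.9 - 1)/(0 - 1) × (0.9 - 2)/(0 - 2) × (0.9 - 3)/(0 - 3) = 0.038500
L_1(0.9) = (0.9 - 0)/(1 - 0) × (0.9 - 2)/(1 - 2) × (0.9 - 3)/(1 - 3) = 1.039500
L_2(0.9) = (0.9 - 0)/(2 - 0) × (0.9 - 1)/(2 - 1) × (0.9 - 3)/(2 - 3) = -0.094500
L_3(0.9) = (0.9 - 0)/(3 - 0) × (0.9 - 1)/(3 - 1) × (0.9 - 2)/(3 - 2) = 0.016500

P(0.9) = (-3)×L_0(0.9) + 1×L_1(0.9) + 4×L_2(0.9) + 2×L_3(0.9)
P(0.9) = 0.579000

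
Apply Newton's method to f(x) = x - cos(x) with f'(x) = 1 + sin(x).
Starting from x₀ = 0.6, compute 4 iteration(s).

f(x) = x - cos(x)
f'(x) = 1 + sin(x)
x₀ = 0.6

Newton-Raphson formula: x_{n+1} = x_n - f(x_n)/f'(x_n)

Iteration 1:
  f(0.600000) = -0.225336
  f'(0.600000) = 1.564642
  x_1 = 0.600000 - (-0.225336)/1.564642 = 0.744017
Iteration 2:
  f(0.744017) = 0.008264
  f'(0.744017) = 1.677249
  x_2 = 0.744017 - 0.008264/1.677249 = 0.739090
Iteration 3:
  f(0.739090) = 0.000009
  f'(0.739090) = 1.673616
  x_3 = 0.739090 - 0.000009/1.673616 = 0.739085
Iteration 4:
  f(0.739085) = 0.000000
  f'(0.739085) = 1.673612
  x_4 = 0.739085 - 0.000000/1.673612 = 0.739085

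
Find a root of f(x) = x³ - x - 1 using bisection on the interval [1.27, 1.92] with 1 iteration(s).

f(x) = x³ - x - 1
Initial interval: [1.27, 1.92]

Iteration 1:
  c_1 = (1.270000 + 1.920000)/2 = 1.595000
  f(c_1) = f(1.595000) = 1.462720
  f(a) × f(c) < 0, new interval: [1.270000, 1.595000]

After 1 iteration(s), the approximation is c_1 = 1.595000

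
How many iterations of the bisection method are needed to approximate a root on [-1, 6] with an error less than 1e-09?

We need (b-a)/2^n ≤ 1e-09
(6 - (-1))/2^n ≤ 1e-09
7/2^n ≤ 1e-09
2^n ≥ 7000000000
n ≥ log₂(7000000000) = 32.70
n ≥ 33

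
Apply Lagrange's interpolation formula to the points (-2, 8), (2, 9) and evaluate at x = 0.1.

Lagrange interpolation formula:
P(x) = Σ yᵢ × Lᵢ(x)
where Lᵢ(x) = Π_{j≠i} (x - xⱼ)/(xᵢ - xⱼ)

L_0(0.1) = (0.1 - 2)/(-2 - 2) = 0.475000
L_1(0.1) = (0.1 - (-2))/(2 - (-2)) = 0.525000

P(0.1) = 8×L_0(0.1) + 9×L_1(0.1)
P(0.1) = 8.525000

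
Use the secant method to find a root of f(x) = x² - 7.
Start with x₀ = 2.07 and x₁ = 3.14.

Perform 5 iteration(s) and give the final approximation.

f(x) = x² - 7
x₀ = 2.07, x₁ = 3.14

Secant formula: x_{n+1} = x_n - f(x_n)(x_n - x_{n-1})/(f(x_n) - f(x_{n-1}))

Iteration 1:
  f(2.070000) = -2.715100
  f(3.140000) = 2.859600
  x_2 = 3.140000 - 2.859600×(3.140000 - 2.070000)/(2.859600 - (-2.715100))
       = 2.591132
Iteration 2:
  f(3.140000) = 2.859600
  f(2.591132) = -0.286033
  x_3 = 2.591132 - (-0.286033)×(2.591132 - 3.140000)/(-0.286033 - 2.859600)
       = 2.641041
Iteration 3:
  f(2.591132) = -0.286033
  f(2.641041) = -0.024902
  x_4 = 2.641041 - (-0.024902)×(2.641041 - 2.591132)/(-0.024902 - (-0.286033))
       = 2.645800
Iteration 4:
  f(2.641041) = -0.024902
  f(2.645800) = 0.000260
  x_5 = 2.645800 - 0.000260×(2.645800 - 2.641041)/(0.000260 - (-0.024902))
       = 2.645751
Iteration 5:
  f(2.645800) = 0.000260
  f(2.645751) = 0.000000
  x_6 = 2.645751 - 0.000000×(2.645751 - 2.645800)/(0.000000 - 0.000260)
       = 2.645751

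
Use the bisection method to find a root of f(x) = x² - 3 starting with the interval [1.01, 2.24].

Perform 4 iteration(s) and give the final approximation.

f(x) = x² - 3
Initial interval: [1.01, 2.24]

Iteration 1:
  c_1 = (1.010000 + 2.240000)/2 = 1.625000
  f(c_1) = f(1.625000) = -0.359375
  f(a) × f(c) ≥ 0, new interval: [1.625000, 2.240000]
Iteration 2:
  c_2 = (1.625000 + 2.240000)/2 = 1.932500
  f(c_2) = f(1.932500) = 0.734556
  f(a) × f(c) < 0, new interval: [1.625000, 1.932500]
Iteration 3:
  c_3 = (1.625000 + 1.932500)/2 = 1.778750
  f(c_3) = f(1.778750) = 0.163952
  f(a) × f(c) < 0, new interval: [1.625000, 1.778750]
Iteration 4:
  c_4 = (1.625000 + 1.778750)/2 = 1.701875
  f(c_4) = f(1.701875) = -0.103621
  f(a) × f(c) ≥ 0, new interval: [1.701875, 1.778750]

After 4 iteration(s), the approximation is c_4 = 1.701875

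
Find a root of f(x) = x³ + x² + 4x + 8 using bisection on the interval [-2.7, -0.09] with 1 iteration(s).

f(x) = x³ + x² + 4x + 8
Initial interval: [-2.7, -0.09]

Iteration 1:
  c_1 = (-2.700000 + (-0.090000))/2 = -1.395000
  f(c_1) = f(-1.395000) = 1.651320
  f(a) × f(c) < 0, new interval: [-2.700000, -1.395000]

After 1 iteration(s), the approximation is c_1 = -1.395000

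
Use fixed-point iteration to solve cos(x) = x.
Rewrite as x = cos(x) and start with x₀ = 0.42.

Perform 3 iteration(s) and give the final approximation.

Equation: cos(x) = x
Fixed-point form: x = cos(x)
x₀ = 0.42

x_1 = g(0.420000) = 0.913089
x_2 = g(0.913089) = 0.611304
x_3 = g(0.611304) = 0.818900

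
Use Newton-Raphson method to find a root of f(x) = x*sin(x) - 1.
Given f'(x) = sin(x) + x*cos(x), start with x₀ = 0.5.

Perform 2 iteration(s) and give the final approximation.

f(x) = x*sin(x) - 1
f'(x) = sin(x) + x*cos(x)
x₀ = 0.5

Newton-Raphson formula: x_{n+1} = x_n - f(x_n)/f'(x_n)

Iteration 1:
  f(0.500000) = -0.760287
  f'(0.500000) = 0.918217
  x_1 = 0.500000 - (-0.760287)/0.918217 = 1.328004
Iteration 2:
  f(1.328004) = 0.289054
  f'(1.328004) = 1.289941
  x_2 = 1.328004 - 0.289054/1.289941 = 1.103921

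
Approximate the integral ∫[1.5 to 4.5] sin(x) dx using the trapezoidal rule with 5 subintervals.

f(x) = sin(x)
a = 1.5, b = 4.5, n = 5
h = (b - a)/n = 0.600000

Trapezoidal rule: (h/2)[f(x₀) + 2f(x₁) + 2f(x₂) + ... + f(xₙ)]

x_0 = 1.5000, f(x_0) = 0.997495, coefficient = 1
x_1 = 2.1000, f(x_1) = 0.863209, coefficient = 2
x_2 = 2.7000, f(x_2) = 0.427380, coefficient = 2
x_3 = 3.3000, f(x_3) = -0.157746, coefficient = 2
x_4 = 3.9000, f(x_4) = -0.687766, coefficient = 2
x_5 = 4.5000, f(x_5) = -0.977530, coefficient = 1

I ≈ (0.600000/2) × 0.910120 = 0.273036
Exact value: 0.281533
Error: 0.008497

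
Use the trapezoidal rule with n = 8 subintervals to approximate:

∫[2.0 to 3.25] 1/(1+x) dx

f(x) = 1/(1+x)
a = 2.0, b = 3.25, n = 8
h = (b - a)/n = 0.156250

Trapezoidal rule: (h/2)[f(x₀) + 2f(x₁) + 2f(x₂) + ... + f(xₙ)]

x_0 = 2.0000, f(x_0) = 0.333333, coefficient = 1
x_1 = 2.1562, f(x_1) = 0.316832, coefficient = 2
x_2 = 2.3125, f(x_2) = 0.301887, coefficient = 2
x_3 = 2.4688, f(x_3) = 0.288288, coefficient = 2
x_4 = 2.6250, f(x_4) = 0.275862, coefficient = 2
x_5 = 2.7812, f(x_5) = 0.264463, coefficient = 2
x_6 = 2.9375, f(x_6) = 0.253968, coefficient = 2
x_7 = 3.0938, f(x_7) = 0.244275, coefficient = 2
x_8 = 3.2500, f(x_8) = 0.235294, coefficient = 1

I ≈ (0.156250/2) × 4.459777 = 0.348420
Exact value: 0.348307
Error: 0.000113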